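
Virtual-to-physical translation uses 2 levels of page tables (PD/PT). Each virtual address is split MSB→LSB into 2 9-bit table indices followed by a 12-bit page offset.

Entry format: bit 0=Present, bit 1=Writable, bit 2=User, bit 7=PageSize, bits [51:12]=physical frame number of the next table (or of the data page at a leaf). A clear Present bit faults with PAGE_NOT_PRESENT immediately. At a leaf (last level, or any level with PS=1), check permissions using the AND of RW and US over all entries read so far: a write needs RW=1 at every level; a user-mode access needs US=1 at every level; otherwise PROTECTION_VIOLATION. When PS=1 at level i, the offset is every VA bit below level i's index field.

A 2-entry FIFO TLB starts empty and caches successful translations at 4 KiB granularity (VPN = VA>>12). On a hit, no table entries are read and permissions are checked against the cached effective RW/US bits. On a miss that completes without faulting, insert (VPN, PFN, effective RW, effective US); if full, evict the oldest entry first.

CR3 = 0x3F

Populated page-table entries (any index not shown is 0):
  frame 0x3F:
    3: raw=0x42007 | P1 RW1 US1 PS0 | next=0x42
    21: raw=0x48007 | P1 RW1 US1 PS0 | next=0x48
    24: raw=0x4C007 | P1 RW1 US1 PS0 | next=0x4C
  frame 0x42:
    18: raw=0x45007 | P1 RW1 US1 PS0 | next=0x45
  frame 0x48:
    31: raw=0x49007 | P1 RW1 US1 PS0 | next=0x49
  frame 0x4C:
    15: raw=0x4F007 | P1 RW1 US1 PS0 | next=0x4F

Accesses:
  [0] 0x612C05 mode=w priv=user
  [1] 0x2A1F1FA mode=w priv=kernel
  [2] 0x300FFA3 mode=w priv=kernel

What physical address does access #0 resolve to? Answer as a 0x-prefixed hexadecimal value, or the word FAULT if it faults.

Per-access translation:
#0 VA=0x612C05 (w,user):
  lvl0: tbl 0x3F, slot 3 ⇒ 0x42007 (P1/RW1/US1/PS0)
  lvl1: tbl 0x42, slot 18 ⇒ 0x45007 (P1/RW1/US1/PS0)
  ✓ 0x45C05  — 2 lookups
#1 VA=0x2A1F1FA (w,kernel):
  lvl0: tbl 0x3F, slot 21 ⇒ 0x48007 (P1/RW1/US1/PS0)
  lvl1: tbl 0x48, slot 31 ⇒ 0x49007 (P1/RW1/US1/PS0)
  ✓ 0x491FA  — 2 lookups
#2 VA=0x300FFA3 (w,kernel):
  lvl0: tbl 0x3F, slot 24 ⇒ 0x4C007 (P1/RW1/US1/PS0)
  lvl1: tbl 0x4C, slot 15 ⇒ 0x4F007 (P1/RW1/US1/PS0)
  ✓ 0x4FFA3  — 2 lookups

Access #0 PA: 0x45C05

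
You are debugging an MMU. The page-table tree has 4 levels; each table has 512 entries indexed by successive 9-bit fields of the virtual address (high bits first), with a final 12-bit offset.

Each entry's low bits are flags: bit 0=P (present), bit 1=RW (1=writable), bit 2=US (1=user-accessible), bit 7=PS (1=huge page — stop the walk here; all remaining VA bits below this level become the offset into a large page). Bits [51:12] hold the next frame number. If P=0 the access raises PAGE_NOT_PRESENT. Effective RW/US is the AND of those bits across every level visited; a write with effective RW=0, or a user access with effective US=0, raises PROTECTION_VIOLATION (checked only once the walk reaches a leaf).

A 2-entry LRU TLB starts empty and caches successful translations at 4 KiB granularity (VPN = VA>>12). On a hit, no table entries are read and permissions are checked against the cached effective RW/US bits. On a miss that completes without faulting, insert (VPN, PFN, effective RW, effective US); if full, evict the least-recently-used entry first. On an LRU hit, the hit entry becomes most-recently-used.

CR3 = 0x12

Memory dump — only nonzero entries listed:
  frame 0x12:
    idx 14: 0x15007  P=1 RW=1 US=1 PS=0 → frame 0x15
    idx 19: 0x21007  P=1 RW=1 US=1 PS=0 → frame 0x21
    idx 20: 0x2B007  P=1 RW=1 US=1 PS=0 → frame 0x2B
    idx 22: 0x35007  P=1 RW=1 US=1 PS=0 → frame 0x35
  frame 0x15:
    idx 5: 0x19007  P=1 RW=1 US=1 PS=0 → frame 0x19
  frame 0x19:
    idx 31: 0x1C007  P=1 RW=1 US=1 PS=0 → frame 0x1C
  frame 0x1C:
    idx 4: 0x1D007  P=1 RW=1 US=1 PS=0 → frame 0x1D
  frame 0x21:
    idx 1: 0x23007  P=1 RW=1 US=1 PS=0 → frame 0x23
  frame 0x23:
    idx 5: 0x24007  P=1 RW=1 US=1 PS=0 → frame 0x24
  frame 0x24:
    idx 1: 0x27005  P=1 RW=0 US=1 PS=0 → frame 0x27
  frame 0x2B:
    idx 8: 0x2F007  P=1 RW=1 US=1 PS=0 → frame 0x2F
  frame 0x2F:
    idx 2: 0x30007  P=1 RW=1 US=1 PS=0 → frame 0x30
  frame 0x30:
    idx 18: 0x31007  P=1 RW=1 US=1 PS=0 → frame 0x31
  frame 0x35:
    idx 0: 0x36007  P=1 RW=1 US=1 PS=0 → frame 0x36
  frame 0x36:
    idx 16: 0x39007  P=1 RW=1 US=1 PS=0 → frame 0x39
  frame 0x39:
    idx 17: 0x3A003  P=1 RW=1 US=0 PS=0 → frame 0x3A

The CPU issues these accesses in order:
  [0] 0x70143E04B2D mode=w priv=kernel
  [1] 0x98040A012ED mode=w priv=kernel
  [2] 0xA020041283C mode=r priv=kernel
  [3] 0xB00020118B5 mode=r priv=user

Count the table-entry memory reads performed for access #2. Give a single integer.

Walk each access:
#0 VA=0x70143E04B2D (w,kernel):
  L0 @0x12[14] → 0x15007  P=1,RW=1,US=1,PS=0
  L1 @0x15[5] → 0x19007  P=1,RW=1,US=1,PS=0
  L2 @0x19[31] → 0x1C007  P=1,RW=1,US=1,PS=0
  L3 @0x1C[4] → 0x1D007  P=1,RW=1,US=1,PS=0
  → PA=0x1DB2D  (4 entries read)
#1 VA=0x98040A012ED (w,kernel):
  L0 @0x12[19] → 0x21007  P=1,RW=1,US=1,PS=0
  L1 @0x21[1] → 0x23007  P=1,RW=1,US=1,PS=0
  L2 @0x23[5] → 0x24007  P=1,RW=1,US=1,PS=0
  L3 @0x24[1] → 0x27005  P=1,RW=0,US=1,PS=0
  → PROTECTION_VIOLATION  (4 entries read)
#2 VA=0xA020041283C (r,kernel):
  L0 @0x12[20] → 0x2B007  P=1,RW=1,US=1,PS=0
  L1 @0x2B[8] → 0x2F007  P=1,RW=1,US=1,PS=0
  L2 @0x2F[2] → 0x30007  P=1,RW=1,US=1,PS=0
  L3 @0x30[18] → 0x31007  P=1,RW=1,US=1,PS=0
  → PA=0x3183C  (4 entries read)
#3 VA=0xB00020118B5 (r,user):
  L0 @0x12[22] → 0x35007  P=1,RW=1,US=1,PS=0
  L1 @0x35[0] → 0x36007  P=1,RW=1,US=1,PS=0
  L2 @0x36[16] → 0x39007  P=1,RW=1,US=1,PS=0
  L3 @0x39[17] → 0x3A003  P=1,RW=1,US=0,PS=0
  → PROTECTION_VIOLATION  (4 entries read)

Entries read for #2: 4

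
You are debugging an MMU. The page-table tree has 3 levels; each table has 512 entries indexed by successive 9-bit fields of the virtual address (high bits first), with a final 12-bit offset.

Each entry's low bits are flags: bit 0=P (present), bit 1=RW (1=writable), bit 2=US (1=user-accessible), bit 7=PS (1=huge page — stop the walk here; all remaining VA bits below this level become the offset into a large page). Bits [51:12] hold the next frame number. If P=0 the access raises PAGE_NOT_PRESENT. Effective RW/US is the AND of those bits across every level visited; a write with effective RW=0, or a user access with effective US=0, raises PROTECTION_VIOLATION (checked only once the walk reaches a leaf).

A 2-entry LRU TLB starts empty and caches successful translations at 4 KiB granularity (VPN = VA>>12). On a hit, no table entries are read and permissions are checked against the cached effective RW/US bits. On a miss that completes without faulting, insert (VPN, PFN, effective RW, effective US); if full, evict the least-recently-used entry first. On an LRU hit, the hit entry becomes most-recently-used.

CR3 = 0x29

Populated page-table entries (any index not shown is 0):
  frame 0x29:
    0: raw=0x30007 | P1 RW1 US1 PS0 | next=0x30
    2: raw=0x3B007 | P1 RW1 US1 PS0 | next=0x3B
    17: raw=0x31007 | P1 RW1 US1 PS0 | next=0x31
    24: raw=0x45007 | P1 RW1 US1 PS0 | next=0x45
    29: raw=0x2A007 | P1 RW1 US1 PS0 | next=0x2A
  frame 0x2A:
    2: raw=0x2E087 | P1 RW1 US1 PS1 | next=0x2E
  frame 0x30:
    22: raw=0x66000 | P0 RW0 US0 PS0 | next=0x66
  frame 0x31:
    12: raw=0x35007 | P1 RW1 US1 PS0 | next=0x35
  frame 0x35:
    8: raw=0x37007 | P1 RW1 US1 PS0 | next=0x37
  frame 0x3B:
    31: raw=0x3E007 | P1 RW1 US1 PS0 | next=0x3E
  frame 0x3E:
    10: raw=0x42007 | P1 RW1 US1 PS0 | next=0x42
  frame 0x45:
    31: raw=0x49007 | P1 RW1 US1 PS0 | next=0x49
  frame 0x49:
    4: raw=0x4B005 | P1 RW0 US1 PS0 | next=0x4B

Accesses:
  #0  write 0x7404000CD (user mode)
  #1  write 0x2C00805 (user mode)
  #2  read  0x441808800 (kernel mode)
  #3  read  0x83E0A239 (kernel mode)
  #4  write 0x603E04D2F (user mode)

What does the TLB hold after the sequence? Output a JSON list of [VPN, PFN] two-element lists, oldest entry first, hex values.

Per-access translation:
#0 VA=0x7404000CD (w,user):
  L0 @0x29[29] → 0x2A007  P=1,RW=1,US=1,PS=0
  L1 @0x2A[2] → 0x2E087  P=1,RW=1,US=1,PS=1
  ⇒ phys 0x2E0CD (huge @L1)  [2 reads]
#1 VA=0x2C00805 (w,user):
  L0 @0x29[0] → 0x30007  P=1,RW=1,US=1,PS=0
  L1 @0x30[22] → 0x66000  P=0,RW=0,US=0,PS=0
  ✗ PAGE_NOT_PRESENT  [2 reads]
#2 VA=0x441808800 (r,kernel):
  L0 @0x29[17] → 0x31007  P=1,RW=1,US=1,PS=0
  L1 @0x31[12] → 0x35007  P=1,RW=1,US=1,PS=0
  L2 @0x35[8] → 0x37007  P=1,RW=1,US=1,PS=0
  ⇒ phys 0x37800  [3 reads]
#3 VA=0x83E0A239 (r,kernel):
  L0 @0x29[2] → 0x3B007  P=1,RW=1,US=1,PS=0
  L1 @0x3B[31] → 0x3E007  P=1,RW=1,US=1,PS=0
  L2 @0x3E[10] → 0x42007  P=1,RW=1,US=1,PS=0
  ⇒ phys 0x42239  [3 reads]
#4 VA=0x603E04D2F (w,user):
  L0 @0x29[24] → 0x45007  P=1,RW=1,US=1,PS=0
  L1 @0x45[31] → 0x49007  P=1,RW=1,US=1,PS=0
  L2 @0x49[4] → 0x4B005  P=1,RW=0,US=1,PS=0
  ✗ PROTECTION_VIOLATION  [3 reads]

TLB: [["0x441808", "0x37"], ["0x83E0A", "0x42"]]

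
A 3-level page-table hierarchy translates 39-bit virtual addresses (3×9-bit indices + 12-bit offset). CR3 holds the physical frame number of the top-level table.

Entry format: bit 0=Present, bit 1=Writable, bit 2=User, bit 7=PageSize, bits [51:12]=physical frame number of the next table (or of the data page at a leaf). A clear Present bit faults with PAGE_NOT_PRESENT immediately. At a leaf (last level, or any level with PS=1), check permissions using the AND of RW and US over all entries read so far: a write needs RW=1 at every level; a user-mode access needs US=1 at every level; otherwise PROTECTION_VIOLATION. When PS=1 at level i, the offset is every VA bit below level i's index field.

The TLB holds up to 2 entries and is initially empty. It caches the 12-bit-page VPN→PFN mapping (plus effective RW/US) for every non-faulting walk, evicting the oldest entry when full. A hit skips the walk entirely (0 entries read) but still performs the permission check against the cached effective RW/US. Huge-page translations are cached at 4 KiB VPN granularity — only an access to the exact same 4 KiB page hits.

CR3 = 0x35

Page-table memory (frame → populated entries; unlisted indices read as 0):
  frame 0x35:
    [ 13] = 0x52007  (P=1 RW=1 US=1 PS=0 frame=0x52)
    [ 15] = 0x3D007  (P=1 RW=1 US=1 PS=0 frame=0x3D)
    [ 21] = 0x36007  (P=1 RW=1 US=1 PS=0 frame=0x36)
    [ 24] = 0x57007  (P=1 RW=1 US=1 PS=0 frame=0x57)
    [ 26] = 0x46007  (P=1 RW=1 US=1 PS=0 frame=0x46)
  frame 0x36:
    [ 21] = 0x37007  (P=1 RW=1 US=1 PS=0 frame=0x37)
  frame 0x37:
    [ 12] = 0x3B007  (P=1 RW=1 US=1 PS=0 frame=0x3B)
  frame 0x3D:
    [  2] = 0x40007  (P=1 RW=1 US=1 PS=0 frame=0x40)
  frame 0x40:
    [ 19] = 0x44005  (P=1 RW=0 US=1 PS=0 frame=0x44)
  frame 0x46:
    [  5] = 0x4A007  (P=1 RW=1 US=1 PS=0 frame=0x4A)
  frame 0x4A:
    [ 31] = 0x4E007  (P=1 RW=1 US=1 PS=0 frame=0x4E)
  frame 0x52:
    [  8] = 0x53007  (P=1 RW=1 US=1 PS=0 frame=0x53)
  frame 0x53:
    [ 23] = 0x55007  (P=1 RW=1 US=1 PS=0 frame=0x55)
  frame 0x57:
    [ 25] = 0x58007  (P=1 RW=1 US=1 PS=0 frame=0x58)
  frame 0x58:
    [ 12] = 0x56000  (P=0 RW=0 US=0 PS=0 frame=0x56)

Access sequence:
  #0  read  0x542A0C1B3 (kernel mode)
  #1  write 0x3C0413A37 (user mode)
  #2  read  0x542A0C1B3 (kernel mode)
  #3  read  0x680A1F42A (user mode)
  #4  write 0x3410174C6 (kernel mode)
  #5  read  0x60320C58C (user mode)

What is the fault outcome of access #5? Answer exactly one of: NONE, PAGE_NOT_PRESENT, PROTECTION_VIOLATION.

Trace:
#0 VA=0x542A0C1B3 (r,kernel):
  lvl0: tbl 0x35, slot 21 ⇒ 0x36007 (P1/RW1/US1/PS0)
  lvl1: tbl 0x36, slot 21 ⇒ 0x37007 (P1/RW1/US1/PS0)
  lvl2: tbl 0x37, slot 12 ⇒ 0x3B007 (P1/RW1/US1/PS0)
  ✓ 0x3B1B3  — 3 lookups
#1 VA=0x3C0413A37 (w,user):
  lvl0: tbl 0x35, slot 15 ⇒ 0x3D007 (P1/RW1/US1/PS0)
  lvl1: tbl 0x3D, slot 2 ⇒ 0x40007 (P1/RW1/US1/PS0)
  lvl2: tbl 0x40, slot 19 ⇒ 0x44005 (P1/RW0/US1/PS0)
  ✗ PROTECTION_VIOLATION  [3 reads]
#2 VA=0x542A0C1B3 (r,kernel):
  TLB hit vpn=0x542A0C → PA=0x3B1B3
#3 VA=0x680A1F42A (r,user):
  lvl0: tbl 0x35, slot 26 ⇒ 0x46007 (P1/RW1/US1/PS0)
  lvl1: tbl 0x46, slot 5 ⇒ 0x4A007 (P1/RW1/US1/PS0)
  lvl2: tbl 0x4A, slot 31 ⇒ 0x4E007 (P1/RW1/US1/PS0)
  ✓ 0x4E42A  — 3 lookups
#4 VA=0x3410174C6 (w,kernel):
  lvl0: tbl 0x35, slot 13 ⇒ 0x52007 (P1/RW1/US1/PS0)
  lvl1: tbl 0x52, slot 8 ⇒ 0x53007 (P1/RW1/US1/PS0)
  lvl2: tbl 0x53, slot 23 ⇒ 0x55007 (P1/RW1/US1/PS0)
  ✓ 0x554C6  — 3 lookups
#5 VA=0x60320C58C (r,user):
  lvl0: tbl 0x35, slot 24 ⇒ 0x57007 (P1/RW1/US1/PS0)
  lvl1: tbl 0x57, slot 25 ⇒ 0x58007 (P1/RW1/US1/PS0)
  lvl2: tbl 0x58, slot 12 ⇒ 0x56000 (P0/RW0/US0/PS0)
  ✗ PAGE_NOT_PRESENT  [3 reads]

Access #5 fault: PAGE_NOT_PRESENT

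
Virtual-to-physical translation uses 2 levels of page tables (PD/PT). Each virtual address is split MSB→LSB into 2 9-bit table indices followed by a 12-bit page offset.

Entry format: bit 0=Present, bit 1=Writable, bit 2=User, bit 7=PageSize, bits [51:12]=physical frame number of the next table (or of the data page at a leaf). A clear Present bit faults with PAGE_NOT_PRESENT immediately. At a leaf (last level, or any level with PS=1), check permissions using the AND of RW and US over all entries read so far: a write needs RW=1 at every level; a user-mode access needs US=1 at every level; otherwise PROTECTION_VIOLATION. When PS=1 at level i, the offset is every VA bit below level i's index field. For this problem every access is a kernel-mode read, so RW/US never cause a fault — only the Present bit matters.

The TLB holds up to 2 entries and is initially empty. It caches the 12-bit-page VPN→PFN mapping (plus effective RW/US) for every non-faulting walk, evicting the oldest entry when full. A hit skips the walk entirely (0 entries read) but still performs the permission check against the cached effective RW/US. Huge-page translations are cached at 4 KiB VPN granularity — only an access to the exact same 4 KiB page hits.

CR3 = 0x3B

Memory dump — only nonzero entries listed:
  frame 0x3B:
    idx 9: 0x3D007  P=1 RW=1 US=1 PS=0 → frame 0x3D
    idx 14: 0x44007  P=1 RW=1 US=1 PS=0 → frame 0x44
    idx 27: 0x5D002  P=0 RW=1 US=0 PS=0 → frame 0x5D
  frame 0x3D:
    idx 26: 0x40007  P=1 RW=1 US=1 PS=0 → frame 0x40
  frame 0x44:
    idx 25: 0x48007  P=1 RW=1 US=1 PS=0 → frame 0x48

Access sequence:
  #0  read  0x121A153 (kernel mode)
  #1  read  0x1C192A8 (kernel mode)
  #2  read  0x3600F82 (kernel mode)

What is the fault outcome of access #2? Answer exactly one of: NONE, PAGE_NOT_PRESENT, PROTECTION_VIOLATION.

Trace:
#0 VA=0x121A153 (r,kernel):
  L0: frame=0x3B idx=9 entry=0x3D007 [P=1 RW=1 US=1 PS=0]
  L1: frame=0x3D idx=26 entry=0x40007 [P=1 RW=1 US=1 PS=0]
  ✓ 0x40153  — 2 lookups
#1 VA=0x1C192A8 (r,kernel):
  L0: frame=0x3B idx=14 entry=0x44007 [P=1 RW=1 US=1 PS=0]
  L1: frame=0x44 idx=25 entry=0x48007 [P=1 RW=1 US=1 PS=0]
  ✓ 0x482A8  — 2 lookups
#2 VA=0x3600F82 (r,kernel):
  L0: frame=0x3B idx=27 entry=0x5D002 [P=0 RW=1 US=0 PS=0]
  ⇒ fault: PAGE_NOT_PRESENT  — 1 lookups

Access #2 fault: PAGE_NOT_PRESENT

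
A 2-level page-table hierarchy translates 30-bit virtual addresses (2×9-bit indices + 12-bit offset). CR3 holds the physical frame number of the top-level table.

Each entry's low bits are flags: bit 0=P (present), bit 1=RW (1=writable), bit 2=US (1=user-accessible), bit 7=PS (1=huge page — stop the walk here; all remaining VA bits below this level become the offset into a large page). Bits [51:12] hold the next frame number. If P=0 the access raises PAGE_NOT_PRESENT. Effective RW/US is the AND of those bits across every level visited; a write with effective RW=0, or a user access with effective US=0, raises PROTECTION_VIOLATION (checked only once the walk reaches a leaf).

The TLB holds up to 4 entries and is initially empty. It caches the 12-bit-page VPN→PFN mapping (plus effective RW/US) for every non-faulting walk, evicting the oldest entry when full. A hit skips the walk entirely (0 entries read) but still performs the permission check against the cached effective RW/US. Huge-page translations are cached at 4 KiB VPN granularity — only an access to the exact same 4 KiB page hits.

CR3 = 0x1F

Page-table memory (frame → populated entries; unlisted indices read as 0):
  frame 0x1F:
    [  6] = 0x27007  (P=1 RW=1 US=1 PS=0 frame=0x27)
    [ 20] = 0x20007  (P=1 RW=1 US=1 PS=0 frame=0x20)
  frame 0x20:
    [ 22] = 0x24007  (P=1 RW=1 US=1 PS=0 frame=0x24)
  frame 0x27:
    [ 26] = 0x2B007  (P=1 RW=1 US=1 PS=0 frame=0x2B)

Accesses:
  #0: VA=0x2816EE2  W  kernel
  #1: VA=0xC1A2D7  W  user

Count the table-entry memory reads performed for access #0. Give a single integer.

Per-access translation:
#0 VA=0x2816EE2 (w,kernel):
  L0 @0x1F[20] → 0x20007  P=1,RW=1,US=1,PS=0
  L1 @0x20[22] → 0x24007  P=1,RW=1,US=1,PS=0
  → PA=0x24EE2  (2 entries read)
#1 VA=0xC1A2D7 (w,user):
  L0 @0x1F[6] → 0x27007  P=1,RW=1,US=1,PS=0
  L1 @0x27[26] → 0x2B007  P=1,RW=1,US=1,PS=0
  → PA=0x2B2D7  (2 entries read)

Entries read for #0: 2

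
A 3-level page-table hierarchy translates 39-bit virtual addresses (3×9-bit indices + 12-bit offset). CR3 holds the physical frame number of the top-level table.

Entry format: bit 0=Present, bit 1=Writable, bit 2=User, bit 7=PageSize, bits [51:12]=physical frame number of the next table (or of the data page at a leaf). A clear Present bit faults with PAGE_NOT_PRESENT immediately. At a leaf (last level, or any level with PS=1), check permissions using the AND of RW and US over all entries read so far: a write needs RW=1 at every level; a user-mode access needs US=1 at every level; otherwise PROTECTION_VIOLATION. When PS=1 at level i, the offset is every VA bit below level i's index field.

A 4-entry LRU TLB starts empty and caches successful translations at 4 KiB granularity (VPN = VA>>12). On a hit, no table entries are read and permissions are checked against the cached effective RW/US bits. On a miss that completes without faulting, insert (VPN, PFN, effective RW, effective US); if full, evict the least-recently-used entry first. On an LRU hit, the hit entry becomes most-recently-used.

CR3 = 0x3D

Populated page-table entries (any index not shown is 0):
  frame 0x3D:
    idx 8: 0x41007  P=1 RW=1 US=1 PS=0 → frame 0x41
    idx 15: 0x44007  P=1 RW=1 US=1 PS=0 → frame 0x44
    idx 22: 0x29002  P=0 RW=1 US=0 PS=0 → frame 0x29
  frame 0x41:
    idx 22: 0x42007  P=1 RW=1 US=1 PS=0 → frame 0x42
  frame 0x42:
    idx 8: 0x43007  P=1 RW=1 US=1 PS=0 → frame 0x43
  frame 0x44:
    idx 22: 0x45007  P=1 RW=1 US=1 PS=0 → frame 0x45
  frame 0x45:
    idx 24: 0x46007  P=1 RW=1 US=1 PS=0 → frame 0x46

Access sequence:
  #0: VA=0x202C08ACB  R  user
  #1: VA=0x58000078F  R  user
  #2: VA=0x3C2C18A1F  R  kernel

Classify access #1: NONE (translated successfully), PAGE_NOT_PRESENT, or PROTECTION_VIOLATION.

Per-access translation:
#0 VA=0x202C08ACB (r,user):
  L0: frame=0x3D idx=8 entry=0x41007 [P=1 RW=1 US=1 PS=0]
  L1: frame=0x41 idx=22 entry=0x42007 [P=1 RW=1 US=1 PS=0]
  L2: frame=0x42 idx=8 entry=0x43007 [P=1 RW=1 US=1 PS=0]
  ⇒ phys 0x43ACB  [3 reads]
#1 VA=0x58000078F (r,user):
  L0: frame=0x3D idx=22 entry=0x29002 [P=0 RW=1 US=0 PS=0]
  ✗ PAGE_NOT_PRESENT  [1 reads]
#2 VA=0x3C2C18A1F (r,kernel):
  L0: frame=0x3D idx=15 entry=0x44007 [P=1 RW=1 US=1 PS=0]
  L1: frame=0x44 idx=22 entry=0x45007 [P=1 RW=1 US=1 PS=0]
  L2: frame=0x45 idx=24 entry=0x46007 [P=1 RW=1 US=1 PS=0]
  ⇒ phys 0x46A1F  [3 reads]

Access #1 fault: PAGE_NOT_PRESENT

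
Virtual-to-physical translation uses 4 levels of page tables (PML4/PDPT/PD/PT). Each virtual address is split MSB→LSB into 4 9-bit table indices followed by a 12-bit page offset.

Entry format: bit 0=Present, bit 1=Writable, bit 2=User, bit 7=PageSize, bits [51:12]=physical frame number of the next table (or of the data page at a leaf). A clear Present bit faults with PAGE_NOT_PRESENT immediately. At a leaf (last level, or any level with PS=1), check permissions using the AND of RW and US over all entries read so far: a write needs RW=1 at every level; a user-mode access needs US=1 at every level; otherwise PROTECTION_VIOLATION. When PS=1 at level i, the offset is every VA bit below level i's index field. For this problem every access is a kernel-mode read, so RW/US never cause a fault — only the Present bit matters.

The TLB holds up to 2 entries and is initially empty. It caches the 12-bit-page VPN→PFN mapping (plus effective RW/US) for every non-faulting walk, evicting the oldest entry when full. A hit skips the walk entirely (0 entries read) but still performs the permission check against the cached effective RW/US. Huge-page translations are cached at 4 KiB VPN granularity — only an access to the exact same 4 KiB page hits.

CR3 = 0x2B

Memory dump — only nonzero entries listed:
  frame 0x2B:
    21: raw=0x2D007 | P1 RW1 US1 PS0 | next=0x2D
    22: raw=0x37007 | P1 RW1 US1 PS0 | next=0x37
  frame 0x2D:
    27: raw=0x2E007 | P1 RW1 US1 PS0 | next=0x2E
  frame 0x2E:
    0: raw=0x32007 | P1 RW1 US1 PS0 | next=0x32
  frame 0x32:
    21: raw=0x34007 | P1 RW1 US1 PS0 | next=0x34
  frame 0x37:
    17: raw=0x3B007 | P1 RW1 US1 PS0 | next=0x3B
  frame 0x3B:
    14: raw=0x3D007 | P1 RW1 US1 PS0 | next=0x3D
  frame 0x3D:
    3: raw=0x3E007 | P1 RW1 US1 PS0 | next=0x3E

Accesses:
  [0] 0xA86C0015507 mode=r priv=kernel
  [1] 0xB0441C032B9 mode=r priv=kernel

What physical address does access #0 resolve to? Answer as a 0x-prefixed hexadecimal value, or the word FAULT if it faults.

Per-access translation:
#0 VA=0xA86C0015507 (r,kernel):
  lvl0: tbl 0x2B, slot 21 ⇒ 0x2D007 (P1/RW1/US1/PS0)
  lvl1: tbl 0x2D, slot 27 ⇒ 0x2E007 (P1/RW1/US1/PS0)
  lvl2: tbl 0x2E, slot 0 ⇒ 0x32007 (P1/RW1/US1/PS0)
  lvl3: tbl 0x32, slot 21 ⇒ 0x34007 (P1/RW1/US1/PS0)
  ✓ 0x34507  — 4 lookups
#1 VA=0xB0441C032B9 (r,kernel):
  lvl0: tbl 0x2B, slot 22 ⇒ 0x37007 (P1/RW1/US1/PS0)
  lvl1: tbl 0x37, slot 17 ⇒ 0x3B007 (P1/RW1/US1/PS0)
  lvl2: tbl 0x3B, slot 14 ⇒ 0x3D007 (P1/RW1/US1/PS0)
  lvl3: tbl 0x3D, slot 3 ⇒ 0x3E007 (P1/RW1/US1/PS0)
  ✓ 0x3E2B9  — 4 lookups

Access #0 PA: 0x34507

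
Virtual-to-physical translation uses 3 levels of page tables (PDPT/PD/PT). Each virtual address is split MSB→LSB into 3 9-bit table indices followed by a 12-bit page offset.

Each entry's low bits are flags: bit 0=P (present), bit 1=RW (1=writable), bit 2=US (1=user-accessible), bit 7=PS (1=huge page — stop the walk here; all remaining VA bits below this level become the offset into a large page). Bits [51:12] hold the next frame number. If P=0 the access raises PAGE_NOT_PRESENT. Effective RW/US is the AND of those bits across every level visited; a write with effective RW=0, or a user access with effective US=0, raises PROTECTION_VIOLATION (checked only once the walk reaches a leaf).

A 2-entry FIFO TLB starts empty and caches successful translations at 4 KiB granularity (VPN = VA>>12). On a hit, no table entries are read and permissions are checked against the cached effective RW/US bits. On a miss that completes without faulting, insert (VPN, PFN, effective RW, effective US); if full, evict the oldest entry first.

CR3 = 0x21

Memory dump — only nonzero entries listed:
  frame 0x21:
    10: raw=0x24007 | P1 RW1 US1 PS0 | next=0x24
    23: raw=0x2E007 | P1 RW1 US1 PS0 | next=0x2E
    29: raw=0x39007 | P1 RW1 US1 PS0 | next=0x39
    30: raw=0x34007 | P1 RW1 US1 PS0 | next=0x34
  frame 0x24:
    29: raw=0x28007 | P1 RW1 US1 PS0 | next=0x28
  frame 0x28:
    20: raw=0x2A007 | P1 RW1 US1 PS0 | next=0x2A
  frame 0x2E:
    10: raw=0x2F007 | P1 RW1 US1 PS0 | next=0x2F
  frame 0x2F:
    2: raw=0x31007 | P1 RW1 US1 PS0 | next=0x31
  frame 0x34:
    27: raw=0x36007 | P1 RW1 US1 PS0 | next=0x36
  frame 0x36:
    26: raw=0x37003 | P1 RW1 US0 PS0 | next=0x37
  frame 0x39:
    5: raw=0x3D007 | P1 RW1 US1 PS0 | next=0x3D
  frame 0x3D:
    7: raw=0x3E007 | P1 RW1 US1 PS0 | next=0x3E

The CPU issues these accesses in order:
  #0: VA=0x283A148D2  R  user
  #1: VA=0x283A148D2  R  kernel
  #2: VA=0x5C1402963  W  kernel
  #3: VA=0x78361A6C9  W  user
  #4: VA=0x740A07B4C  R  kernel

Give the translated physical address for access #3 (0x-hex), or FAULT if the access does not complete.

Walk each access:
#0 VA=0x283A148D2 (r,user):
  L0: frame=0x21 idx=10 entry=0x24007 [P=1 RW=1 US=1 PS=0]
  L1: frame=0x24 idx=29 entry=0x28007 [P=1 RW=1 US=1 PS=0]
  L2: frame=0x28 idx=20 entry=0x2A007 [P=1 RW=1 US=1 PS=0]
  → PA=0x2A8D2  (3 entries read)
#1 VA=0x283A148D2 (r,kernel):
  TLB hit vpn=0x283A14 → PA=0x2A8D2
#2 VA=0x5C1402963 (w,kernel):
  L0: frame=0x21 idx=23 entry=0x2E007 [P=1 RW=1 US=1 PS=0]
  L1: frame=0x2E idx=10 entry=0x2F007 [P=1 RW=1 US=1 PS=0]
  L2: frame=0x2F idx=2 entry=0x31007 [P=1 RW=1 US=1 PS=0]
  → PA=0x31963  (3 entries read)
#3 VA=0x78361A6C9 (w,user):
  L0: frame=0x21 idx=30 entry=0x34007 [P=1 RW=1 US=1 PS=0]
  L1: frame=0x34 idx=27 entry=0x36007 [P=1 RW=1 US=1 PS=0]
  L2: frame=0x36 idx=26 entry=0x37003 [P=1 RW=1 US=0 PS=0]
  ⇒ fault: PROTECTION_VIOLATION  — 3 lookups
#4 VA=0x740A07B4C (r,kernel):
  L0: frame=0x21 idx=29 entry=0x39007 [P=1 RW=1 US=1 PS=0]
  L1: frame=0x39 idx=5 entry=0x3D007 [P=1 RW=1 US=1 PS=0]
  L2: frame=0x3D idx=7 entry=0x3E007 [P=1 RW=1 US=1 PS=0]
  → PA=0x3EB4C  (3 entries read)

Access #3 PA: FAULT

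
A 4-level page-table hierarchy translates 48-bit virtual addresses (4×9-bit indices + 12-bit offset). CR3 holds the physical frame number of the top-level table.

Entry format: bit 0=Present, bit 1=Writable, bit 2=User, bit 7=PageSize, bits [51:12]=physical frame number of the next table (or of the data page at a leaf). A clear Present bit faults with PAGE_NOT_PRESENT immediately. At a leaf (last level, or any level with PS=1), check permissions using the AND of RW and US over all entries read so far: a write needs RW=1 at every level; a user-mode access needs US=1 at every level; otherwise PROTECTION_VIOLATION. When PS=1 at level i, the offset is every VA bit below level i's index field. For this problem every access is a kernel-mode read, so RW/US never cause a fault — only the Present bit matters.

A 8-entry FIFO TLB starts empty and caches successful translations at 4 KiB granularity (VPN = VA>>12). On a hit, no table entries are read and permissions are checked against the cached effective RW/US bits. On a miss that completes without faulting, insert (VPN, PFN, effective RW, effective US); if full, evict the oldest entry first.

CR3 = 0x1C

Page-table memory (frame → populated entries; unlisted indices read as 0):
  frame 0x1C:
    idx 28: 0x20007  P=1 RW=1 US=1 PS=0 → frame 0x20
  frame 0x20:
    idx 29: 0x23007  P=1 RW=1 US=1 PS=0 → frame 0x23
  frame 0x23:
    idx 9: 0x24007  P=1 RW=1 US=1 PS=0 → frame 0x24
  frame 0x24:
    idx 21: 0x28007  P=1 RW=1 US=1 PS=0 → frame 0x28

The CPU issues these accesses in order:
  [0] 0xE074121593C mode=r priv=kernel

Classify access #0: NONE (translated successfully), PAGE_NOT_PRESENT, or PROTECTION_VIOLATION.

Trace:
#0 VA=0xE074121593C (r,kernel):
  [0] read 0x1C idx=28: raw=0x20007 flags P=1 W=1 U=1 S=0
  [1] read 0x20 idx=29: raw=0x23007 flags P=1 W=1 U=1 S=0
  [2] read 0x23 idx=9: raw=0x24007 flags P=1 W=1 U=1 S=0
  [3] read 0x24 idx=21: raw=0x28007 flags P=1 W=1 U=1 S=0
  → PA=0x2893C  (4 entries read)

Access #0 fault: NONE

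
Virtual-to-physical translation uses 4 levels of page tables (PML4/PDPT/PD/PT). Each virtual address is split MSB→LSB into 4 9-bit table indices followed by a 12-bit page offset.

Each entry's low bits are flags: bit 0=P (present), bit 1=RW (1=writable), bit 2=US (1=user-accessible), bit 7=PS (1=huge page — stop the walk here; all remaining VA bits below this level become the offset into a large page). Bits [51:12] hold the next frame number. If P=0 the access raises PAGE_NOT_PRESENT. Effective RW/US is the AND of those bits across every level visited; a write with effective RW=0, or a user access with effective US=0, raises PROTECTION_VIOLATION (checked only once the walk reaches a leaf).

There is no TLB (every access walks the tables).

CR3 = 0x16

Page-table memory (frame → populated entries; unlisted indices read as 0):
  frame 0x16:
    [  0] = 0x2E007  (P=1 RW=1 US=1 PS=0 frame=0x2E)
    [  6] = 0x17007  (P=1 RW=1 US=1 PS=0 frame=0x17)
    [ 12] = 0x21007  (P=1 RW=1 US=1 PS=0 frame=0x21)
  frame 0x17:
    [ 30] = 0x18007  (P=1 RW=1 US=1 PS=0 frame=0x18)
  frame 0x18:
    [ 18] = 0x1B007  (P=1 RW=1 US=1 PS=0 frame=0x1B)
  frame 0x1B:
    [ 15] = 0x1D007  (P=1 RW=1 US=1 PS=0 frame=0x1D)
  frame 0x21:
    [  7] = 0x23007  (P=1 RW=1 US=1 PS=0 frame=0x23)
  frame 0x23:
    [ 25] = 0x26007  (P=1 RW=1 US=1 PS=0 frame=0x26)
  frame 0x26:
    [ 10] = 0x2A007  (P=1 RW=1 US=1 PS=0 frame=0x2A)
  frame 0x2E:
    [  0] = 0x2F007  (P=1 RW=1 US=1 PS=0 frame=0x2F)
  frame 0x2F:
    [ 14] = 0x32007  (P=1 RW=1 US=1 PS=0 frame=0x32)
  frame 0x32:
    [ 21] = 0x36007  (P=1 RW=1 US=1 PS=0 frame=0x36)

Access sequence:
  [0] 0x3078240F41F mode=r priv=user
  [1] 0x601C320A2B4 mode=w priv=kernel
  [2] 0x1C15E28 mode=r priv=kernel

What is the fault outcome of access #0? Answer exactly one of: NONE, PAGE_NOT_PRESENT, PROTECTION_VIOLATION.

Trace:
#0 VA=0x3078240F41F (r,user):
  L0 @0x16[6] → 0x17007  P=1,RW=1,US=1,PS=0
  L1 @0x17[30] → 0x18007  P=1,RW=1,US=1,PS=0
  L2 @0x18[18] → 0x1B007  P=1,RW=1,US=1,PS=0
  L3 @0x1B[15] → 0x1D007  P=1,RW=1,US=1,PS=0
  ✓ 0x1D41F  — 4 lookups
#1 VA=0x601C320A2B4 (w,kernel):
  L0 @0x16[12] → 0x21007  P=1,RW=1,US=1,PS=0
  L1 @0x21[7] → 0x23007  P=1,RW=1,US=1,PS=0
  L2 @0x23[25] → 0x26007  P=1,RW=1,US=1,PS=0
  L3 @0x26[10] → 0x2A007  P=1,RW=1,US=1,PS=0
  ✓ 0x2A2B4  — 4 lookups
#2 VA=0x1C15E28 (r,kernel):
  L0 @0x16[0] → 0x2E007  P=1,RW=1,US=1,PS=0
  L1 @0x2E[0] → 0x2F007  P=1,RW=1,US=1,PS=0
  L2 @0x2F[14] → 0x32007  P=1,RW=1,US=1,PS=0
  L3 @0x32[21] → 0x36007  P=1,RW=1,US=1,PS=0
  ✓ 0x36E28  — 4 lookups

Access #0 fault: NONE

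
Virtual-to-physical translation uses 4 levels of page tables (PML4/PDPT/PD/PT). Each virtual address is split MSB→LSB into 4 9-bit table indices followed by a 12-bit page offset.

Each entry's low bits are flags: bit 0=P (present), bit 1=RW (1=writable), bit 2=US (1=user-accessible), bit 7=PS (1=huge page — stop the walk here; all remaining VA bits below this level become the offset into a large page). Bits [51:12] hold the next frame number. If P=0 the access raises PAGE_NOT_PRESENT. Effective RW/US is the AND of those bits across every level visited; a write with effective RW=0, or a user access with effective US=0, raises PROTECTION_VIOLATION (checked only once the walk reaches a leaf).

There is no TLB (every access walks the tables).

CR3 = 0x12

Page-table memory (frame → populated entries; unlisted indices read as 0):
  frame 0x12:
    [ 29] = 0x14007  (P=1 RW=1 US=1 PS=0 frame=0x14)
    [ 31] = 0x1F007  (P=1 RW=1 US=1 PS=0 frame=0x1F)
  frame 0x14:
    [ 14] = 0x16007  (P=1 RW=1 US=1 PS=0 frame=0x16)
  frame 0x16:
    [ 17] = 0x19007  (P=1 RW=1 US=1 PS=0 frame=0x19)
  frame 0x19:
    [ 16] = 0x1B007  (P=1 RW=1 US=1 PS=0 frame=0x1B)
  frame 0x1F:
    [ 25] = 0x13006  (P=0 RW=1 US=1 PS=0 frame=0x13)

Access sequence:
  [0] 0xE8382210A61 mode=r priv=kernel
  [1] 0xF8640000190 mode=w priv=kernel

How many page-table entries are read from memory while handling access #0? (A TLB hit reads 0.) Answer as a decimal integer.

Trace:
#0 VA=0xE8382210A61 (r,kernel):
  lvl0: tbl 0x12, slot 29 ⇒ 0x14007 (P1/RW1/US1/PS0)
  lvl1: tbl 0x14, slot 14 ⇒ 0x16007 (P1/RW1/US1/PS0)
  lvl2: tbl 0x16, slot 17 ⇒ 0x19007 (P1/RW1/US1/PS0)
  lvl3: tbl 0x19, slot 16 ⇒ 0x1B007 (P1/RW1/US1/PS0)
  ⇒ phys 0x1BA61  [4 reads]
#1 VA=0xF8640000190 (w,kernel):
  lvl0: tbl 0x12, slot 31 ⇒ 0x1F007 (P1/RW1/US1/PS0)
  lvl1: tbl 0x1F, slot 25 ⇒ 0x13006 (P0/RW1/US1/PS0)
  ✗ PAGE_NOT_PRESENT  [2 reads]

Entries read for #0: 4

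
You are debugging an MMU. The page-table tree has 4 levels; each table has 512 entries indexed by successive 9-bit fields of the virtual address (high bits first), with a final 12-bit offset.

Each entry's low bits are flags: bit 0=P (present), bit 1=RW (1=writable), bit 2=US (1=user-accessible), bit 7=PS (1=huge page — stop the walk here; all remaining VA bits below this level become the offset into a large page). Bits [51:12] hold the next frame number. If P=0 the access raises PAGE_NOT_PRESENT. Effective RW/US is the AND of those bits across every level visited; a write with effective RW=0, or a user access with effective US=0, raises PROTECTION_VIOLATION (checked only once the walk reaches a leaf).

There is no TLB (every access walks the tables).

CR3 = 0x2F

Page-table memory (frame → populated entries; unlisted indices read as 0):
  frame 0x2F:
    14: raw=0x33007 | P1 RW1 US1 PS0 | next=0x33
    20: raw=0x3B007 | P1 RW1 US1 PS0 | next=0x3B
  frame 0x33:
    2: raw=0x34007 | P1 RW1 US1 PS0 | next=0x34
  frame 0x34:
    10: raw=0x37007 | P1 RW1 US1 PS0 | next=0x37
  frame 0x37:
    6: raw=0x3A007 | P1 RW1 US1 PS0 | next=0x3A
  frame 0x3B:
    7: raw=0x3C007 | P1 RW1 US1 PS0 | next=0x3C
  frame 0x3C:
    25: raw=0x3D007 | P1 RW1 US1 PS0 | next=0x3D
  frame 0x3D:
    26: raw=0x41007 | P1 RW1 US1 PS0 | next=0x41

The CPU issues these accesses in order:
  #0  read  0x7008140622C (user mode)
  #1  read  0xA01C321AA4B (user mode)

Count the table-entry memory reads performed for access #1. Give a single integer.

Walk each access:
#0 VA=0x7008140622C (r,user):
  L0 @0x2F[14] → 0x33007  P=1,RW=1,US=1,PS=0
  L1 @0x33[2] → 0x34007  P=1,RW=1,US=1,PS=0
  L2 @0x34[10] → 0x37007  P=1,RW=1,US=1,PS=0
  L3 @0x37[6] → 0x3A007  P=1,RW=1,US=1,PS=0
  ✓ 0x3A22C  — 4 lookups
#1 VA=0xA01C321AA4B (r,user):
  L0 @0x2F[20] → 0x3B007  P=1,RW=1,US=1,PS=0
  L1 @0x3B[7] → 0x3C007  P=1,RW=1,US=1,PS=0
  L2 @0x3C[25] → 0x3D007  P=1,RW=1,US=1,PS=0
  L3 @0x3D[26] → 0x41007  P=1,RW=1,US=1,PS=0
  ✓ 0x41A4B  — 4 lookups

Entries read for #1: 4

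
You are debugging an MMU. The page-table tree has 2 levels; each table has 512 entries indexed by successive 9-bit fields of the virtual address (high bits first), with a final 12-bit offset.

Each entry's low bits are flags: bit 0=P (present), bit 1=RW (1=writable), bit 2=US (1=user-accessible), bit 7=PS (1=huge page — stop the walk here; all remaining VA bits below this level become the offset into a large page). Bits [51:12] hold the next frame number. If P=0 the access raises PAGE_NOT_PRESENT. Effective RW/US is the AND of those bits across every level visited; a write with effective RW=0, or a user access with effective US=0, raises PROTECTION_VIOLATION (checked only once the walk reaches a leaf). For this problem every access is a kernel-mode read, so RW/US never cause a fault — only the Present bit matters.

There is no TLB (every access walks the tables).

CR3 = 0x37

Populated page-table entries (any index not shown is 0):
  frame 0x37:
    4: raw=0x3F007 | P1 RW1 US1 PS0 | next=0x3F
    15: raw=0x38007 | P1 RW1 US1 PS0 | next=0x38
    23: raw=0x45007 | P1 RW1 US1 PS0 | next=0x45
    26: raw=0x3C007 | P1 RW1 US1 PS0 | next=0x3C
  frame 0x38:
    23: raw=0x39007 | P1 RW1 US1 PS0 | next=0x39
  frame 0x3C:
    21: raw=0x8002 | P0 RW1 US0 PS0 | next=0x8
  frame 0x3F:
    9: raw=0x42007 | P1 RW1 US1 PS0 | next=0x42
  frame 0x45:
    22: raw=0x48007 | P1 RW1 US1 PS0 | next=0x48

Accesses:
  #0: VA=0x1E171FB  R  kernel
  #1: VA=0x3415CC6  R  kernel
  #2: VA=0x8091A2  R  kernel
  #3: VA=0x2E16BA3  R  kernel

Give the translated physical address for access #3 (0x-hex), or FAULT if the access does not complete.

Per-access translation:
#0 VA=0x1E171FB (r,kernel):
  [0] read 0x37 idx=15: raw=0x38007 flags P=1 W=1 U=1 S=0
  [1] read 0x38 idx=23: raw=0x39007 flags P=1 W=1 U=1 S=0
  → PA=0x391FB  (2 entries read)
#1 VA=0x3415CC6 (r,kernel):
  [0] read 0x37 idx=26: raw=0x3C007 flags P=1 W=1 U=1 S=0
  [1] read 0x3C idx=21: raw=0x8002 flags P=0 W=1 U=0 S=0
  → PAGE_NOT_PRESENT  (2 entries read)
#2 VA=0x8091A2 (r,kernel):
  [0] read 0x37 idx=4: raw=0x3F007 flags P=1 W=1 U=1 S=0
  [1] read 0x3F idx=9: raw=0x42007 flags P=1 W=1 U=1 S=0
  → PA=0x421A2  (2 entries read)
#3 VA=0x2E16BA3 (r,kernel):
  [0] read 0x37 idx=23: raw=0x45007 flags P=1 W=1 U=1 S=0
  [1] read 0x45 idx=22: raw=0x48007 flags P=1 W=1 U=1 S=0
  → PA=0x48BA3  (2 entries read)

Access #3 PA: 0x48BA3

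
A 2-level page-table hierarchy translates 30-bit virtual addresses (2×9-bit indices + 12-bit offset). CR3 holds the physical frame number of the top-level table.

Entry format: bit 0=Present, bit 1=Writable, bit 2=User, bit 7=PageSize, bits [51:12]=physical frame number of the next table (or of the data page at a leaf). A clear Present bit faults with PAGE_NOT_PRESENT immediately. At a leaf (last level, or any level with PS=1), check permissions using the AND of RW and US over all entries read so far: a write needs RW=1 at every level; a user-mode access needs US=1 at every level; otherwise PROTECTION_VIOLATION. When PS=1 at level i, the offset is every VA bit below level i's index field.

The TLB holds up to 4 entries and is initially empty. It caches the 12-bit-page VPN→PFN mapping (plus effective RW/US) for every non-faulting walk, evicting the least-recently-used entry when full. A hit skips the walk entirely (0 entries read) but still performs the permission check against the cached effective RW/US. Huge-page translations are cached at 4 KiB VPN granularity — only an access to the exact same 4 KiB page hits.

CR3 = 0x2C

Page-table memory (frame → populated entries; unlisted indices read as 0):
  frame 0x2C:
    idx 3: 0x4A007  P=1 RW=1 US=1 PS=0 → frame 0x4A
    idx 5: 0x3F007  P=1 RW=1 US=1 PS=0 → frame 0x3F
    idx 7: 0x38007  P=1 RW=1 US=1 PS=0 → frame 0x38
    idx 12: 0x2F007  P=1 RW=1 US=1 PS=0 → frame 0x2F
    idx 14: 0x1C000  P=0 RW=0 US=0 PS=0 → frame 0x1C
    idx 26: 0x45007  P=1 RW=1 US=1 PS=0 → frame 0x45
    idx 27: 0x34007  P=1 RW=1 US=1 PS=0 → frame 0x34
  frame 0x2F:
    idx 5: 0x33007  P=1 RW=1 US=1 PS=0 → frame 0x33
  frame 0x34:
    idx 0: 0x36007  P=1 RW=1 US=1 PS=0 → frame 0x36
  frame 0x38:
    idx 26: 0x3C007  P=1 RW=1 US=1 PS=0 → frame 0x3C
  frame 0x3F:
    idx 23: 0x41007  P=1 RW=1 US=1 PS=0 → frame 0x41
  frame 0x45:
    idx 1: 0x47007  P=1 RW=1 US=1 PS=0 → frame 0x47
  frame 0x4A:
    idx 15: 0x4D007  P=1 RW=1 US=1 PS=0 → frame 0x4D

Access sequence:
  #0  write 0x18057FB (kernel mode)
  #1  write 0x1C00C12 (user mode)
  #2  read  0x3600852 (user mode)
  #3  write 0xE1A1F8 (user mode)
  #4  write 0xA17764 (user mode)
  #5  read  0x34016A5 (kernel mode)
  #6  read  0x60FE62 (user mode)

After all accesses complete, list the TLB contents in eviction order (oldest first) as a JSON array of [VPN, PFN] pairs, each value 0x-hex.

Walk each access:
#0 VA=0x18057FB (w,kernel):
  L0: frame=0x2C idx=12 entry=0x2F007 [P=1 RW=1 US=1 PS=0]
  L1: frame=0x2F idx=5 entry=0x33007 [P=1 RW=1 US=1 PS=0]
  → PA=0x337FB  (2 entries read)
#1 VA=0x1C00C12 (w,user):
  L0: frame=0x2C idx=14 entry=0x1C000 [P=0 RW=0 US=0 PS=0]
  ⇒ fault: PAGE_NOT_PRESENT  — 1 lookups
#2 VA=0x3600852 (r,user):
  L0: frame=0x2C idx=27 entry=0x34007 [P=1 RW=1 US=1 PS=0]
  L1: frame=0x34 idx=0 entry=0x36007 [P=1 RW=1 US=1 PS=0]
  → PA=0x36852  (2 entries read)
#3 VA=0xE1A1F8 (w,user):
  L0: frame=0x2C idx=7 entry=0x38007 [P=1 RW=1 US=1 PS=0]
  L1: frame=0x38 idx=26 entry=0x3C007 [P=1 RW=1 US=1 PS=0]
  → PA=0x3C1F8  (2 entries read)
#4 VA=0xA17764 (w,user):
  L0: frame=0x2C idx=5 entry=0x3F007 [P=1 RW=1 US=1 PS=0]
  L1: frame=0x3F idx=23 entry=0x41007 [P=1 RW=1 US=1 PS=0]
  → PA=0x41764  (2 entries read)
#5 VA=0x34016A5 (r,kernel):
  L0: frame=0x2C idx=26 entry=0x45007 [P=1 RW=1 US=1 PS=0]
  L1: frame=0x45 idx=1 entry=0x47007 [P=1 RW=1 US=1 PS=0]
  → PA=0x476A5  (2 entries read)
#6 VA=0x60FE62 (r,user):
  L0: frame=0x2C idx=3 entry=0x4A007 [P=1 RW=1 US=1 PS=0]
  L1: frame=0x4A idx=15 entry=0x4D007 [P=1 RW=1 US=1 PS=0]
  → PA=0x4DE62  (2 entries read)

TLB: [["0xE1A", "0x3C"], ["0xA17", "0x41"], ["0x3401", "0x47"], ["0x60F", "0x4D"]]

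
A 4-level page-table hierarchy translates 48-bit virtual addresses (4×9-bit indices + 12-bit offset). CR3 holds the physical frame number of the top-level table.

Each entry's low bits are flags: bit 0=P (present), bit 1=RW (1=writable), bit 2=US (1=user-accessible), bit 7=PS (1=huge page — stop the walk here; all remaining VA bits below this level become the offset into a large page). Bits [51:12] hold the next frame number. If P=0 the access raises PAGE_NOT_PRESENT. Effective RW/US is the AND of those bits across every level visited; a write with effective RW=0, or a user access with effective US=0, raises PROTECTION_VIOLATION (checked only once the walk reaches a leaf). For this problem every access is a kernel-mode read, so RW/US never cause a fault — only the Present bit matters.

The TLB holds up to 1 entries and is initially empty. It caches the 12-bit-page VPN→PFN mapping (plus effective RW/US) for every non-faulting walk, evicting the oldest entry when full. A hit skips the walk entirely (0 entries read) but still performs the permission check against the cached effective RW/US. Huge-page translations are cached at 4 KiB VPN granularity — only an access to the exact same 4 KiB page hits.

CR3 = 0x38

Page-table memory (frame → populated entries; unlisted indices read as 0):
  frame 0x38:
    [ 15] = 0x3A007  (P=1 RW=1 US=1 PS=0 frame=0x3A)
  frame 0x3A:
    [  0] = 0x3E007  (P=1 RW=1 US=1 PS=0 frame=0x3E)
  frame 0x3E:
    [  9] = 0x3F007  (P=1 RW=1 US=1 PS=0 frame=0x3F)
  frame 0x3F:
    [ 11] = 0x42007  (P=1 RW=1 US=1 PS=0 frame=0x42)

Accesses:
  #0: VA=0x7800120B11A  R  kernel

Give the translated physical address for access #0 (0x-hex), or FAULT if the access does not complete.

Per-access translation:
#0 VA=0x7800120B11A (r,kernel):
  L0: frame=0x38 idx=15 entry=0x3A007 [P=1 RW=1 US=1 PS=0]
  L1: frame=0x3A idx=0 entry=0x3E007 [P=1 RW=1 US=1 PS=0]
  L2: frame=0x3E idx=9 entry=0x3F007 [P=1 RW=1 US=1 PS=0]
  L3: frame=0x3F idx=11 entry=0x42007 [P=1 RW=1 US=1 PS=0]
  ✓ 0x4211A  — 4 lookups

Access #0 PA: 0x4211A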